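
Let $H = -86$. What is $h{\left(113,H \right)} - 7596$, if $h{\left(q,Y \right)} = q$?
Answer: $-7483$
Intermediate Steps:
$h{\left(113,H \right)} - 7596 = 113 - 7596 = -7483$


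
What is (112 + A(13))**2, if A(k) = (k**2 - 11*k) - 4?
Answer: 17956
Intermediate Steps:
A(k) = -4 + k**2 - 11*k
(112 + A(13))**2 = (112 + (-4 + 13**2 - 11*13))**2 = (112 + (-4 + 169 - 143))**2 = (112 + 22)**2 = 134**2 = 17956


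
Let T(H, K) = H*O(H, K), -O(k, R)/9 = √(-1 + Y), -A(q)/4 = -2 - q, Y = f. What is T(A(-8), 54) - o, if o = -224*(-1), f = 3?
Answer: -224 + 216*√2 ≈ 81.470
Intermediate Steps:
Y = 3
o = 224
A(q) = 8 + 4*q (A(q) = -4*(-2 - q) = 8 + 4*q)
O(k, R) = -9*√2 (O(k, R) = -9*√(-1 + 3) = -9*√2)
T(H, K) = -9*H*√2 (T(H, K) = H*(-9*√2) = -9*H*√2)
T(A(-8), 54) - o = -9*(8 + 4*(-8))*√2 - 1*224 = -9*(8 - 32)*√2 - 224 = -9*(-24)*√2 - 224 = 216*√2 - 224 = -224 + 216*√2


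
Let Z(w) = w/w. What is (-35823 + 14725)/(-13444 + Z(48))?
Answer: 21098/13443 ≈ 1.5694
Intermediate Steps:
Z(w) = 1
(-35823 + 14725)/(-13444 + Z(48)) = (-35823 + 14725)/(-13444 + 1) = -21098/(-13443) = -21098*(-1/13443) = 21098/13443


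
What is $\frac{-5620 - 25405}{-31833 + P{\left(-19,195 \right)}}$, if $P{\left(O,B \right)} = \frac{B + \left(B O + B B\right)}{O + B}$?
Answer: $\frac{5460400}{5568093} \approx 0.98066$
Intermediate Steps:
$P{\left(O,B \right)} = \frac{B + B^{2} + B O}{B + O}$ ($P{\left(O,B \right)} = \frac{B + \left(B O + B^{2}\right)}{B + O} = \frac{B + \left(B^{2} + B O\right)}{B + O} = \frac{B + B^{2} + B O}{B + O}$)
$\frac{-5620 - 25405}{-31833 + P{\left(-19,195 \right)}} = \frac{-5620 - 25405}{-31833 + \frac{195 \left(1 + 195 - 19\right)}{195 - 19}} = - \frac{31025}{-31833 + 195 \cdot \frac{1}{176} \cdot 177} = - \frac{31025}{-31833 + \frac{34515}{176}} = - \frac{31025}{- \frac{5568093}{176}} = \left(-31025\right) \left(- \frac{176}{5568093}\right) = \frac{5460400}{5568093}$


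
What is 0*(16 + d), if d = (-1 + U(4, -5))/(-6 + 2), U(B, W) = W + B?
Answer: 0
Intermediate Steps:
U(B, W) = B + W
d = 1/2 (d = (-1 + (4 - 5))/(-6 + 2) = (-1 - 1)/(-4) = -2*(-1/4) = 1/2 ≈ 0.50000)
0*(16 + d) = 0*(16 + 1/2) = 0*(33/2) = 0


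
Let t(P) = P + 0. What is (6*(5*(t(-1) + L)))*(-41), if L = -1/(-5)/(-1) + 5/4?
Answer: -123/2 ≈ -61.500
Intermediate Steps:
t(P) = P
L = 21/20 (L = -1*(-⅕)*(-1) + 5*(¼) = (⅕)*(-1) + 5/4 = -⅕ + 5/4 = 21/20 ≈ 1.0500)
(6*(5*(t(-1) + L)))*(-41) = (6*(5*(-1 + 21/20)))*(-41) = (6*(5*(1/20)))*(-41) = (6*(¼))*(-41) = (3/2)*(-41) = -123/2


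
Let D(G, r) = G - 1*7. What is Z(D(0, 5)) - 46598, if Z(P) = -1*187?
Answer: -46785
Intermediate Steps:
D(G, r) = -7 + G (D(G, r) = G - 7 = -7 + G)
Z(P) = -187
Z(D(0, 5)) - 46598 = -187 - 46598 = -46785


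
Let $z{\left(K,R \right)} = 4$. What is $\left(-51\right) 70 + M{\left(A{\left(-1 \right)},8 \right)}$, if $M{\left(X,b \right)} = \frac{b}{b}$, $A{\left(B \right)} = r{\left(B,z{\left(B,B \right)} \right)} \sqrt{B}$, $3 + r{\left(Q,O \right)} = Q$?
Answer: $-3569$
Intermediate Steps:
$r{\left(Q,O \right)} = -3 + Q$
$A{\left(B \right)} = \sqrt{B} \left(-3 + B\right)$ ($A{\left(B \right)} = \left(-3 + B\right) \sqrt{B} = \sqrt{B} \left(-3 + B\right)$)
$M{\left(X,b \right)} = 1$
$\left(-51\right) 70 + M{\left(A{\left(-1 \right)},8 \right)} = \left(-51\right) 70 + 1 = -3570 + 1 = -3569$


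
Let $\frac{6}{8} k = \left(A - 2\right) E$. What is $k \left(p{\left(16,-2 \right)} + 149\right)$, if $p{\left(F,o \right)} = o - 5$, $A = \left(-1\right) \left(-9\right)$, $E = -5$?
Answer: $- \frac{19880}{3} \approx -6626.7$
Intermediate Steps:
$A = 9$
$p{\left(F,o \right)} = -5 + o$ ($p{\left(F,o \right)} = o - 5 = -5 + o$)
$k = - \frac{140}{3}$ ($k = \frac{4 \left(9 - 2\right) \left(-5\right)}{3} = \frac{4 \cdot 7 \left(-5\right)}{3} = \frac{4}{3} \left(-35\right) = - \frac{140}{3} \approx -46.667$)
$k \left(p{\left(16,-2 \right)} + 149\right) = - \frac{140 \left(\left(-5 - 2\right) + 149\right)}{3} = - \frac{140 \left(-7 + 149\right)}{3} = \left(- \frac{140}{3}\right) 142 = - \frac{19880}{3}$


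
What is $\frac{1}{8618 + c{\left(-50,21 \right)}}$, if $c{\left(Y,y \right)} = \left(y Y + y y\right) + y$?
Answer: $\frac{1}{8030} \approx 0.00012453$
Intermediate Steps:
$c{\left(Y,y \right)} = y + y^{2} + Y y$ ($c{\left(Y,y \right)} = \left(Y y + y^{2}\right) + y = \left(y^{2} + Y y\right) + y = y + y^{2} + Y y$)
$\frac{1}{8618 + c{\left(-50,21 \right)}} = \frac{1}{8618 + 21 \left(1 - 50 + 21\right)} = \frac{1}{8618 + 21 \left(-28\right)} = \frac{1}{8618 - 588} = \frac{1}{8030}$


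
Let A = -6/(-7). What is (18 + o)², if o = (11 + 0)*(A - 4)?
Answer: 13456/49 ≈ 274.61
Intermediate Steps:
A = 6/7 (A = -6*(-⅐) = 6/7 ≈ 0.85714)
o = -242/7 (o = (11 + 0)*(6/7 - 4) = 11*(-22/7) = -242/7 ≈ -34.571)
(18 + o)² = (18 - 242/7)² = (-116/7)² = 13456/49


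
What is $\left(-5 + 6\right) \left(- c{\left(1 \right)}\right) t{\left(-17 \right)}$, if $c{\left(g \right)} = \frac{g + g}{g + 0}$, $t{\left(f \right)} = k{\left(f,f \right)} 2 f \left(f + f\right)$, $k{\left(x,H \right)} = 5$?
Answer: $-11560$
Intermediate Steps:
$t{\left(f \right)} = 20 f^{2}$ ($t{\left(f \right)} = 5 \cdot 2 f \left(f + f\right) = 10 f 2 f = 10 \cdot 2 f^{2} = 20 f^{2}$)
$c{\left(g \right)} = 2$ ($c{\left(g \right)} = \frac{2 g}{g} = 2$)
$\left(-5 + 6\right) \left(- c{\left(1 \right)}\right) t{\left(-17 \right)} = \left(-5 + 6\right) \left(\left(-1\right) 2\right) 20 \left(-17\right)^{2} = 1 \left(-2\right) 20 \cdot 289 = \left(-2\right) 5780 = -11560$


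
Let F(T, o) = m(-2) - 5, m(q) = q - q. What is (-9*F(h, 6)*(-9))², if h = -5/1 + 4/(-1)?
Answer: 164025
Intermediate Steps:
h = -9 (h = -5*1 + 4*(-1) = -5 - 4 = -9)
m(q) = 0
F(T, o) = -5 (F(T, o) = 0 - 5 = -5)
(-9*F(h, 6)*(-9))² = (-9*(-5)*(-9))² = (45*(-9))² = (-405)² = 164025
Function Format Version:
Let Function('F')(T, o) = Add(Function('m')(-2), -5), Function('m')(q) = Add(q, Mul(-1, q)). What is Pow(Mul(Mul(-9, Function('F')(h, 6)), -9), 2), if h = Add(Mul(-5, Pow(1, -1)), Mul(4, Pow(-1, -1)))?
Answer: 164025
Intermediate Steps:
h = -9 (h = Add(Mul(-5, 1), Mul(4, -1)) = Add(-5, -4) = -9)
Function('m')(q) = 0
Function('F')(T, o) = -5 (Function('F')(T, o) = Add(0, -5) = -5)
Pow(Mul(Mul(-9, Function('F')(h, 6)), -9), 2) = Pow(Mul(Mul(-9, -5), -9), 2) = Pow(Mul(45, -9), 2) = Pow(-405, 2) = 164025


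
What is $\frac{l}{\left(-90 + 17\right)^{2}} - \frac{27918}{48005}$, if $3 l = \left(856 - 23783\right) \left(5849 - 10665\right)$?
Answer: $\frac{5300094493094}{767455935} \approx 6906.1$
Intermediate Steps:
$l = \frac{110416432}{3}$ ($l = \frac{\left(856 - 23783\right) \left(5849 - 10665\right)}{3} = \frac{\left(-22927\right) \left(-4816\right)}{3} = \frac{1}{3} \cdot 110416432 = \frac{110416432}{3} \approx 3.6806 \cdot 10^{7}$)
$\frac{l}{\left(-90 + 17\right)^{2}} - \frac{27918}{48005} = \frac{110416432}{3 \left(-90 + 17\right)^{2}} - \frac{27918}{48005} = \frac{110416432}{3 \left(-73\right)^{2}} - \frac{27918}{48005} = \frac{110416432}{3 \cdot 5329} - \frac{27918}{48005} = \frac{110416432}{3} \cdot \frac{1}{5329} - \frac{27918}{48005} = \frac{110416432}{15987} - \frac{27918}{48005} = \frac{5300094493094}{767455935}$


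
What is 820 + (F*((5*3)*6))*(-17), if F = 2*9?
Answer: -26720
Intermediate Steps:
F = 18
820 + (F*((5*3)*6))*(-17) = 820 + (18*((5*3)*6))*(-17) = 820 + (18*(15*6))*(-17) = 820 + (18*90)*(-17) = 820 + 1620*(-17) = 820 - 27540 = -26720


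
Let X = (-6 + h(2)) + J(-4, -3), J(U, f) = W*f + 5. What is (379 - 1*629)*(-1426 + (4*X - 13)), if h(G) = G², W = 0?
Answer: 356750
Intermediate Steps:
J(U, f) = 5 (J(U, f) = 0*f + 5 = 0 + 5 = 5)
X = 3 (X = (-6 + 2²) + 5 = (-6 + 4) + 5 = -2 + 5 = 3)
(379 - 1*629)*(-1426 + (4*X - 13)) = (379 - 1*629)*(-1426 + (4*3 - 13)) = (379 - 629)*(-1426 + (12 - 13)) = -250*(-1426 - 1) = -250*(-1427) = 356750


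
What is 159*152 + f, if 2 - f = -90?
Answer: 24260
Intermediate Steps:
f = 92 (f = 2 - 1*(-90) = 2 + 90 = 92)
159*152 + f = 159*152 + 92 = 24168 + 92 = 24260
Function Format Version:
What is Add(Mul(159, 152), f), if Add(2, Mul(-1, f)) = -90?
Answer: 24260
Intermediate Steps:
f = 92 (f = Add(2, Mul(-1, -90)) = Add(2, 90) = 92)
Add(Mul(159, 152), f) = Add(Mul(159, 152), 92) = Add(24168, 92) = 24260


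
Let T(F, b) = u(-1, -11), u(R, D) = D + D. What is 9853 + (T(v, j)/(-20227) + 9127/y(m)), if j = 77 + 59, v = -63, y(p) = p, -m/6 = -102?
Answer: 122154163465/12378924 ≈ 9867.9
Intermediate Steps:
u(R, D) = 2*D
m = 612 (m = -6*(-102) = 612)
j = 136
T(F, b) = -22 (T(F, b) = 2*(-11) = -22)
9853 + (T(v, j)/(-20227) + 9127/y(m)) = 9853 + (-22/(-20227) + 9127/612) = 9853 + (-22*(-1/20227) + 9127*(1/612)) = 9853 + (22/20227 + 9127/612) = 9853 + 184625293/12378924 = 122154163465/12378924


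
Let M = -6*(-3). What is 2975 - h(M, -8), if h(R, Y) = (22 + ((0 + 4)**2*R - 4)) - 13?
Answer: 2682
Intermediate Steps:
M = 18
h(R, Y) = 5 + 16*R (h(R, Y) = (22 + (4**2*R - 4)) - 13 = (22 + (16*R - 4)) - 13 = (22 + (-4 + 16*R)) - 13 = (18 + 16*R) - 13 = 5 + 16*R)
2975 - h(M, -8) = 2975 - (5 + 16*18) = 2975 - (5 + 288) = 2975 - 1*293 = 2975 - 293 = 2682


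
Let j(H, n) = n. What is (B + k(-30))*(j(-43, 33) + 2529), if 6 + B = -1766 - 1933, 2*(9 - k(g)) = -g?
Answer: -9507582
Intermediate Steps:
k(g) = 9 + g/2 (k(g) = 9 - (-1)*g/2 = 9 + g/2)
B = -3705 (B = -6 + (-1766 - 1933) = -6 - 3699 = -3705)
(B + k(-30))*(j(-43, 33) + 2529) = (-3705 + (9 + (½)*(-30)))*(33 + 2529) = (-3705 + (9 - 15))*2562 = (-3705 - 6)*2562 = -3711*2562 = -9507582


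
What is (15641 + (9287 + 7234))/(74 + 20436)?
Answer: 16081/10255 ≈ 1.5681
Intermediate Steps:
(15641 + (9287 + 7234))/(74 + 20436) = (15641 + 16521)/20510 = 32162*(1/20510) = 16081/10255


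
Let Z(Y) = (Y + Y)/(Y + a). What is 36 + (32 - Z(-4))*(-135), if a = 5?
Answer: -5364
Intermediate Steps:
Z(Y) = 2*Y/(5 + Y) (Z(Y) = (Y + Y)/(Y + 5) = (2*Y)/(5 + Y) = 2*Y/(5 + Y))
36 + (32 - Z(-4))*(-135) = 36 + (32 - 2*(-4)/(5 - 4))*(-135) = 36 + (32 - 2*(-4)/1)*(-135) = 36 + (32 - 2*(-4))*(-135) = 36 + (32 - 1*(-8))*(-135) = 36 + (32 + 8)*(-135) = 36 + 40*(-135) = 36 - 5400 = -5364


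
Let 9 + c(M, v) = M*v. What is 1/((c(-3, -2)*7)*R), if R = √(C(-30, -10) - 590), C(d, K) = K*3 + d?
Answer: I*√26/2730 ≈ 0.0018678*I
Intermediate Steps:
c(M, v) = -9 + M*v
C(d, K) = d + 3*K (C(d, K) = 3*K + d = d + 3*K)
R = 5*I*√26 (R = √((-30 + 3*(-10)) - 590) = √((-30 - 30) - 590) = √(-60 - 590) = √(-650) = 5*I*√26 ≈ 25.495*I)
1/((c(-3, -2)*7)*R) = 1/(((-9 - 3*(-2))*7)*(5*I*√26)) = 1/(((-9 + 6)*7)*(5*I*√26)) = 1/((-3*7)*(5*I*√26)) = 1/(-105*I*√26) = I*√26/2730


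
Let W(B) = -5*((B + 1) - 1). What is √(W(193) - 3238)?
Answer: 3*I*√467 ≈ 64.831*I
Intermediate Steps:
W(B) = -5*B (W(B) = -5*((1 + B) - 1) = -5*B)
√(W(193) - 3238) = √(-5*193 - 3238) = √(-965 - 3238) = √(-4203) = 3*I*√467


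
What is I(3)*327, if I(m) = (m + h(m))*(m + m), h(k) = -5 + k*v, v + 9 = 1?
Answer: -51012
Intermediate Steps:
v = -8 (v = -9 + 1 = -8)
h(k) = -5 - 8*k (h(k) = -5 + k*(-8) = -5 - 8*k)
I(m) = 2*m*(-5 - 7*m) (I(m) = (m + (-5 - 8*m))*(m + m) = (-5 - 7*m)*(2*m) = 2*m*(-5 - 7*m))
I(3)*327 = (2*3*(-5 - 7*3))*327 = (2*3*(-5 - 21))*327 = (2*3*(-26))*327 = -156*327 = -51012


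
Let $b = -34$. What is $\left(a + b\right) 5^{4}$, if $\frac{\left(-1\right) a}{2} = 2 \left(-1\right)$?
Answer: $-18750$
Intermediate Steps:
$a = 4$ ($a = - 2 \cdot 2 \left(-1\right) = \left(-2\right) \left(-2\right) = 4$)
$\left(a + b\right) 5^{4} = \left(4 - 34\right) 5^{4} = \left(-30\right) 625 = -18750$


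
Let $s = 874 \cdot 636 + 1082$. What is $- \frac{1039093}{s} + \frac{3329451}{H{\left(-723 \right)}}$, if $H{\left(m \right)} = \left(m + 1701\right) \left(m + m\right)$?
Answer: $- \frac{184655403785}{43757019436} \approx -4.22$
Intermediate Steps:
$H{\left(m \right)} = 2 m \left(1701 + m\right)$ ($H{\left(m \right)} = \left(1701 + m\right) 2 m = 2 m \left(1701 + m\right)$)
$s = 556946$ ($s = 555864 + 1082 = 556946$)
$- \frac{1039093}{s} + \frac{3329451}{H{\left(-723 \right)}} = - \frac{1039093}{556946} + \frac{3329451}{2 \left(-723\right) \left(1701 - 723\right)} = \left(-1039093\right) \frac{1}{556946} + \frac{3329451}{2 \left(-723\right) 978} = - \frac{1039093}{556946} + \frac{3329451}{-1414188} = - \frac{1039093}{556946} + 3329451 \left(- \frac{1}{1414188}\right) = - \frac{1039093}{556946} - \frac{369939}{157132} = - \frac{184655403785}{43757019436}$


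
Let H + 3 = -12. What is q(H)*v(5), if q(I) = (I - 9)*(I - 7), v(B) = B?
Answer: 2640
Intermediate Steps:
H = -15 (H = -3 - 12 = -15)
q(I) = (-9 + I)*(-7 + I)
q(H)*v(5) = (63 + (-15)**2 - 16*(-15))*5 = (63 + 225 + 240)*5 = 528*5 = 2640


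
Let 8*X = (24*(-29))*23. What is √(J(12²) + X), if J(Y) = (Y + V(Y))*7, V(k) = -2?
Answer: I*√1007 ≈ 31.733*I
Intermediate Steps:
J(Y) = -14 + 7*Y (J(Y) = (Y - 2)*7 = (-2 + Y)*7 = -14 + 7*Y)
X = -2001 (X = ((24*(-29))*23)/8 = (-696*23)/8 = (⅛)*(-16008) = -2001)
√(J(12²) + X) = √((-14 + 7*12²) - 2001) = √((-14 + 7*144) - 2001) = √((-14 + 1008) - 2001) = √(994 - 2001) = √(-1007) = I*√1007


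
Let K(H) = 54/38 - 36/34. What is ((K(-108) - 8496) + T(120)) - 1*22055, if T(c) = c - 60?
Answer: -9848476/323 ≈ -30491.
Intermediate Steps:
K(H) = 117/323 (K(H) = 54*(1/38) - 36*1/34 = 27/19 - 18/17 = 117/323)
T(c) = -60 + c
((K(-108) - 8496) + T(120)) - 1*22055 = ((117/323 - 8496) + (-60 + 120)) - 1*22055 = (-2744091/323 + 60) - 22055 = -2724711/323 - 22055 = -9848476/323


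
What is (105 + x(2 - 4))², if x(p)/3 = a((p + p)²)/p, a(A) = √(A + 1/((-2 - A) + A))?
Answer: 88479/8 - 315*√62/2 ≈ 9819.7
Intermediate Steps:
a(A) = √(-½ + A) (a(A) = √(A + 1/(-2)) = √(A - ½) = √(-½ + A))
x(p) = 3*√(-2 + 16*p²)/(2*p) (x(p) = 3*((√(-2 + 4*(p + p)²)/2)/p) = 3*((√(-2 + 4*(2*p)²)/2)/p) = 3*((√(-2 + 4*(4*p²))/2)/p) = 3*((√(-2 + 16*p²)/2)/p) = 3*(√(-2 + 16*p²)/(2*p)) = 3*√(-2 + 16*p²)/(2*p))
(105 + x(2 - 4))² = (105 + 3*√(-2 + 16*(2 - 4)²)/(2*(2 - 4)))² = (105 + (3/2)*√(-2 + 16*(-2)²)/(-2))² = (105 + (3/2)*(-½)*√(-2 + 16*4))² = (105 + (3/2)*(-½)*√(-2 + 64))² = (105 + (3/2)*(-½)*√62)² = (105 - 3*√62/4)²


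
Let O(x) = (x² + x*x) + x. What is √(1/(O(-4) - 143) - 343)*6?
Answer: 66*I*√37490/115 ≈ 111.12*I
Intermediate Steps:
O(x) = x + 2*x² (O(x) = (x² + x²) + x = 2*x² + x = x + 2*x²)
√(1/(O(-4) - 143) - 343)*6 = √(1/(-4*(1 + 2*(-4)) - 143) - 343)*6 = √(1/(-4*(1 - 8) - 143) - 343)*6 = √(1/(-4*(-7) - 143) - 343)*6 = √(1/(28 - 143) - 343)*6 = √(1/(-115) - 343)*6 = √(-1/115 - 343)*6 = √(-39446/115)*6 = (11*I*√37490/115)*6 = 66*I*√37490/115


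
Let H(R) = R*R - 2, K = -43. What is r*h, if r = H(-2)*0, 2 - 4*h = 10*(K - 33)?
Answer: 0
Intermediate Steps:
H(R) = -2 + R**2 (H(R) = R**2 - 2 = -2 + R**2)
h = 381/2 (h = 1/2 - 5*(-43 - 33)/2 = 1/2 - 5*(-76)/2 = 1/2 - 1/4*(-760) = 1/2 + 190 = 381/2 ≈ 190.50)
r = 0 (r = (-2 + (-2)**2)*0 = (-2 + 4)*0 = 2*0 = 0)
r*h = 0*(381/2) = 0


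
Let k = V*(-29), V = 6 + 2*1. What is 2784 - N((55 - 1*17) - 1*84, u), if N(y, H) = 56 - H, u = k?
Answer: 2496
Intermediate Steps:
V = 8 (V = 6 + 2 = 8)
k = -232 (k = 8*(-29) = -232)
u = -232
2784 - N((55 - 1*17) - 1*84, u) = 2784 - (56 - 1*(-232)) = 2784 - (56 + 232) = 2784 - 1*288 = 2784 - 288 = 2496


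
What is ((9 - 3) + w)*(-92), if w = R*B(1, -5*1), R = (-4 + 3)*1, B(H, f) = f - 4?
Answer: -1380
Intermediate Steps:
B(H, f) = -4 + f
R = -1 (R = -1*1 = -1)
w = 9 (w = -(-4 - 5*1) = -(-4 - 5) = -1*(-9) = 9)
((9 - 3) + w)*(-92) = ((9 - 3) + 9)*(-92) = (6 + 9)*(-92) = 15*(-92) = -1380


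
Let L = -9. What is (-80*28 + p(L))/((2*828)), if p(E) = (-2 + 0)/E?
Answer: -10079/7452 ≈ -1.3525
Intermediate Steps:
p(E) = -2/E
(-80*28 + p(L))/((2*828)) = (-80*28 - 2/(-9))/((2*828)) = (-2240 - 2*(-1/9))/1656 = (-2240 + 2/9)*(1/1656) = -20158/9*1/1656 = -10079/7452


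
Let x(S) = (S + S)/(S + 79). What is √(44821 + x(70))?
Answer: √995091881/149 ≈ 211.71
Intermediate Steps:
x(S) = 2*S/(79 + S) (x(S) = (2*S)/(79 + S) = 2*S/(79 + S))
√(44821 + x(70)) = √(44821 + 2*70/(79 + 70)) = √(44821 + 2*70/149) = √(44821 + 2*70*(1/149)) = √(44821 + 140/149) = √(6678469/149) = √995091881/149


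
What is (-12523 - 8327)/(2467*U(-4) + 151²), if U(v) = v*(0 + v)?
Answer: -20850/62273 ≈ -0.33482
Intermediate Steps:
U(v) = v² (U(v) = v*v = v²)
(-12523 - 8327)/(2467*U(-4) + 151²) = (-12523 - 8327)/(2467*(-4)² + 151²) = -20850/(2467*16 + 22801) = -20850/(39472 + 22801) = -20850/62273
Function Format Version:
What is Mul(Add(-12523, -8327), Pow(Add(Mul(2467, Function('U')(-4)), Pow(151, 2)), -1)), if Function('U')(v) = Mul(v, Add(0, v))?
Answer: Rational(-20850, 62273) ≈ -0.33482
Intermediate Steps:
Function('U')(v) = Pow(v, 2) (Function('U')(v) = Mul(v, v) = Pow(v, 2))
Mul(Add(-12523, -8327), Pow(Add(Mul(2467, Function('U')(-4)), Pow(151, 2)), -1)) = Mul(Add(-12523, -8327), Pow(Add(Mul(2467, Pow(-4, 2)), Pow(151, 2)), -1)) = Mul(-20850, Pow(Add(Mul(2467, 16), 22801), -1)) = Mul(-20850, Pow(Add(39472, 22801), -1)) = Mul(-20850, Pow(62273, -1)) = Mul(-20850, Rational(1, 62273)) = Rational(-20850, 62273)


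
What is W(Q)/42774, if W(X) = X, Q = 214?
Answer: 107/21387 ≈ 0.0050030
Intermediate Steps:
W(Q)/42774 = 214/42774 = 214*(1/42774) = 107/21387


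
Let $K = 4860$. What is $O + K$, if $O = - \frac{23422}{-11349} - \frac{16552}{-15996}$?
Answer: $\frac{73570010200}{15128217} \approx 4863.1$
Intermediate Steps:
$O = \frac{46875580}{15128217}$ ($O = \left(-23422\right) \left(- \frac{1}{11349}\right) - - \frac{4138}{3999} = \frac{23422}{11349} + \frac{4138}{3999} = \frac{46875580}{15128217} \approx 3.0986$)
$O + K = \frac{46875580}{15128217} + 4860 = \frac{73570010200}{15128217}$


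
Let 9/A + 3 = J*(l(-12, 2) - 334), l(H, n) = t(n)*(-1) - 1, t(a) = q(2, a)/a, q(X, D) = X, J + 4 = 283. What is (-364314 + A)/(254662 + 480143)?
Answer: -3794816063/7653973815 ≈ -0.49580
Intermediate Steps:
J = 279 (J = -4 + 283 = 279)
t(a) = 2/a
l(H, n) = -1 - 2/n (l(H, n) = (2/n)*(-1) - 1 = -2/n - 1 = -1 - 2/n)
A = -3/31249 (A = 9/(-3 + 279*((-2 - 1*2)/2 - 334)) = 9/(-3 + 279*((-2 - 2)/2 - 334)) = 9/(-3 + 279*((½)*(-4) - 334)) = 9/(-3 + 279*(-2 - 334)) = 9/(-3 + 279*(-336)) = 9/(-3 - 93744) = 9/(-93747) = 9*(-1/93747) = -3/31249 ≈ -9.6003e-5)
(-364314 + A)/(254662 + 480143) = (-364314 - 3/31249)/(254662 + 480143) = -11384448189/31249/734805 = -11384448189/31249*1/734805 = -3794816063/7653973815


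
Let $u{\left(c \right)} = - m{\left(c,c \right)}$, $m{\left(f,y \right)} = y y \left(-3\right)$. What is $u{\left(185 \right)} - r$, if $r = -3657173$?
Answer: $3759848$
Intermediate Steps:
$m{\left(f,y \right)} = - 3 y^{2}$ ($m{\left(f,y \right)} = y^{2} \left(-3\right) = - 3 y^{2}$)
$u{\left(c \right)} = 3 c^{2}$ ($u{\left(c \right)} = - \left(-3\right) c^{2} = 3 c^{2}$)
$u{\left(185 \right)} - r = 3 \cdot 185^{2} - -3657173 = 3 \cdot 34225 + 3657173 = 102675 + 3657173 = 3759848$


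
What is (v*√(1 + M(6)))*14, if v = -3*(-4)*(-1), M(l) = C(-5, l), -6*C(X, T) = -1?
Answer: -28*√42 ≈ -181.46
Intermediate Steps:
C(X, T) = ⅙ (C(X, T) = -⅙*(-1) = ⅙)
M(l) = ⅙
v = -12 (v = 12*(-1) = -12)
(v*√(1 + M(6)))*14 = -12*√(1 + ⅙)*14 = -2*√42*14 = -28*√42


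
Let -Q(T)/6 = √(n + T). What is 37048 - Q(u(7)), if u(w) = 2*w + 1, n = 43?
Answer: 37048 + 6*√58 ≈ 37094.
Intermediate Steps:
u(w) = 1 + 2*w
Q(T) = -6*√(43 + T)
37048 - Q(u(7)) = 37048 - (-6)*√(43 + (1 + 2*7)) = 37048 - (-6)*√(43 + (1 + 14)) = 37048 - (-6)*√(43 + 15) = 37048 - (-6)*√58 = 37048 + 6*√58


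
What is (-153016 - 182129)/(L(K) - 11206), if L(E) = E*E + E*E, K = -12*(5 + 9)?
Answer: -335145/45242 ≈ -7.4078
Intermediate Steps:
K = -168 (K = -12*14 = -168)
L(E) = 2*E² (L(E) = E² + E² = 2*E²)
(-153016 - 182129)/(L(K) - 11206) = (-153016 - 182129)/(2*(-168)² - 11206) = -335145/(2*28224 - 11206) = -335145/(56448 - 11206) = -335145/45242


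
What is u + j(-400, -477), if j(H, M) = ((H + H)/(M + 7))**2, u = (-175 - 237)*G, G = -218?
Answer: 198409944/2209 ≈ 89819.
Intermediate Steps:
u = 89816 (u = (-175 - 237)*(-218) = -412*(-218) = 89816)
j(H, M) = 4*H**2/(7 + M)**2 (j(H, M) = ((2*H)/(7 + M))**2 = (2*H/(7 + M))**2 = 4*H**2/(7 + M)**2)
u + j(-400, -477) = 89816 + 4*(-400)**2/(7 - 477)**2 = 89816 + 4*160000/(-470)**2 = 89816 + 4*160000*(1/220900) = 89816 + 6400/2209 = 198409944/2209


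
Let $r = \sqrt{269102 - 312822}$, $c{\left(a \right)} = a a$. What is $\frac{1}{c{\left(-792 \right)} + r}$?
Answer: $\frac{78408}{49182521177} - \frac{i \sqrt{10930}}{196730084708} \approx 1.5942 \cdot 10^{-6} - 5.3142 \cdot 10^{-10} i$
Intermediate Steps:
$c{\left(a \right)} = a^{2}$
$r = 2 i \sqrt{10930}$ ($r = \sqrt{-43720} = 2 i \sqrt{10930} \approx 209.09 i$)
$\frac{1}{c{\left(-792 \right)} + r} = \frac{1}{\left(-792\right)^{2} + 2 i \sqrt{10930}} = \frac{1}{627264 + 2 i \sqrt{10930}}$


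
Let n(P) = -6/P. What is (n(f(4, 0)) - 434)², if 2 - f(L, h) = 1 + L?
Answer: 186624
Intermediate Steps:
f(L, h) = 1 - L (f(L, h) = 2 - (1 + L) = 2 + (-1 - L) = 1 - L)
(n(f(4, 0)) - 434)² = (-6/(1 - 1*4) - 434)² = (-6/(1 - 4) - 434)² = (-6/(-3) - 434)² = (-6*(-⅓) - 434)² = (2 - 434)² = (-432)² = 186624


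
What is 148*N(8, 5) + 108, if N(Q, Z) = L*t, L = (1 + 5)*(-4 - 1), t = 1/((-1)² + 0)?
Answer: -4332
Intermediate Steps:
t = 1 (t = 1/(1 + 0) = 1/1 = 1)
L = -30 (L = 6*(-5) = -30)
N(Q, Z) = -30 (N(Q, Z) = -30*1 = -30)
148*N(8, 5) + 108 = 148*(-30) + 108 = -4440 + 108 = -4332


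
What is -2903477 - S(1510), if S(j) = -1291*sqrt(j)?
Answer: -2903477 + 1291*sqrt(1510) ≈ -2.8533e+6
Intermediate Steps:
-2903477 - S(1510) = -2903477 - (-1291)*sqrt(1510) = -2903477 + 1291*sqrt(1510)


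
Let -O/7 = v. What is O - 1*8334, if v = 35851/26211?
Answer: -218693431/26211 ≈ -8343.6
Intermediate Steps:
v = 35851/26211 (v = 35851*(1/26211) = 35851/26211 ≈ 1.3678)
O = -250957/26211 (O = -7*35851/26211 = -250957/26211 ≈ -9.5745)
O - 1*8334 = -250957/26211 - 1*8334 = -250957/26211 - 8334 = -218693431/26211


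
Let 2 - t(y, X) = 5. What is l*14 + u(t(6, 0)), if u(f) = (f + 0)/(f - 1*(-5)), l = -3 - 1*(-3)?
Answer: -3/2 ≈ -1.5000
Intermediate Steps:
t(y, X) = -3 (t(y, X) = 2 - 1*5 = 2 - 5 = -3)
l = 0 (l = -3 + 3 = 0)
u(f) = f/(5 + f) (u(f) = f/(f + 5) = f/(5 + f))
l*14 + u(t(6, 0)) = 0*14 - 3/(5 - 3) = 0 - 3/2 = -3/2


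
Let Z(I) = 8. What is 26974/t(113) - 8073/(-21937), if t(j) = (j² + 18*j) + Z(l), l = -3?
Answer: 711297841/324908907 ≈ 2.1892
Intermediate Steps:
t(j) = 8 + j² + 18*j (t(j) = (j² + 18*j) + 8 = 8 + j² + 18*j)
26974/t(113) - 8073/(-21937) = 26974/(8 + 113² + 18*113) - 8073/(-21937) = 26974/(8 + 12769 + 2034) - 8073*(-1/21937) = 26974/14811 + 8073/21937 = 711297841/324908907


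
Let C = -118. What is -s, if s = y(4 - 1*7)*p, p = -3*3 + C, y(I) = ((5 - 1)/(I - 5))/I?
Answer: 127/6 ≈ 21.167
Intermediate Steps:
y(I) = 4/(I*(-5 + I)) (y(I) = (4/(-5 + I))/I = 4/(I*(-5 + I)))
p = -127 (p = -3*3 - 118 = -9 - 118 = -127)
s = -127/6 (s = (4/((4 - 1*7)*(-5 + (4 - 1*7))))*(-127) = (4/((4 - 7)*(-5 + (4 - 7))))*(-127) = (4/(-3*(-5 - 3)))*(-127) = (4*(-⅓)/(-8))*(-127) = (4*(-⅓)*(-⅛))*(-127) = (⅙)*(-127) = -127/6 ≈ -21.167)
-s = -1*(-127/6) = 127/6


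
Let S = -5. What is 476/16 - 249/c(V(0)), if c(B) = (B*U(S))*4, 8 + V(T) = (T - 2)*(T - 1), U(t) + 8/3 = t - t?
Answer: 1655/64 ≈ 25.859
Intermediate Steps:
U(t) = -8/3 (U(t) = -8/3 + (t - t) = -8/3 + 0 = -8/3)
V(T) = -8 + (-1 + T)*(-2 + T) (V(T) = -8 + (T - 2)*(T - 1) = -8 + (-2 + T)*(-1 + T) = -8 + (-1 + T)*(-2 + T))
c(B) = -32*B/3 (c(B) = (B*(-8/3))*4 = -8*B/3*4 = -32*B/3)
476/16 - 249/c(V(0)) = 476/16 - 249*(-3/(32*(-6 + 0² - 3*0))) = 476*(1/16) - 249*(-3/(32*(-6 + 0 + 0))) = 119/4 - 249/((-32/3*(-6))) = 119/4 - 249/64 = 1655/64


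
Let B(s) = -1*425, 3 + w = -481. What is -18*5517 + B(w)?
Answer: -99731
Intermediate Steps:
w = -484 (w = -3 - 481 = -484)
B(s) = -425
-18*5517 + B(w) = -18*5517 - 425 = -99306 - 425 = -99731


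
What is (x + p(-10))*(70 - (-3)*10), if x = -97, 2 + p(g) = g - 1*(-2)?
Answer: -10700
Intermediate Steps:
p(g) = g (p(g) = -2 + (g - 1*(-2)) = -2 + (g + 2) = -2 + (2 + g) = g)
(x + p(-10))*(70 - (-3)*10) = (-97 - 10)*(70 - (-3)*10) = -107*(70 - 1*(-30)) = -107*(70 + 30) = -107*100 = -10700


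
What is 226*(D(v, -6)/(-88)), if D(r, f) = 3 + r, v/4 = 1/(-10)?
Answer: -1469/220 ≈ -6.6773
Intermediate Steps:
v = -⅖ (v = 4/(-10) = 4*(-⅒) = -⅖ ≈ -0.40000)
226*(D(v, -6)/(-88)) = 226*((3 - ⅖)/(-88)) = 226*((13/5)*(-1/88)) = 226*(-13/440) = -1469/220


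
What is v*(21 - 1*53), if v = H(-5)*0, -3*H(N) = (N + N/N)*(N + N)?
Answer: 0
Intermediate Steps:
H(N) = -2*N*(1 + N)/3 (H(N) = -(N + N/N)*(N + N)/3 = -(N + 1)*2*N/3 = -(1 + N)*2*N/3 = -2*N*(1 + N)/3)
v = 0 (v = -⅔*(-5)*(1 - 5)*0 = -⅔*(-5)*(-4)*0 = -40/3*0 = 0)
v*(21 - 1*53) = 0*(21 - 1*53) = 0*(21 - 53) = 0*(-32) = 0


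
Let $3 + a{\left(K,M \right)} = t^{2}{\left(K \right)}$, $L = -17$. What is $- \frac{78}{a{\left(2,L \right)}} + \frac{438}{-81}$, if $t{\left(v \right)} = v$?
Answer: $- \frac{2252}{27} \approx -83.407$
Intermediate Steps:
$a{\left(K,M \right)} = -3 + K^{2}$
$- \frac{78}{a{\left(2,L \right)}} + \frac{438}{-81} = - \frac{78}{-3 + 2^{2}} + \frac{438}{-81} = - \frac{78}{-3 + 4} + 438 \left(- \frac{1}{81}\right) = - \frac{78}{1} - \frac{146}{27} = \left(-78\right) 1 - \frac{146}{27} = -78 - \frac{146}{27} = - \frac{2252}{27}$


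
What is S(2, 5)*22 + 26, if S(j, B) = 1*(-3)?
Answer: -40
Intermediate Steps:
S(j, B) = -3
S(2, 5)*22 + 26 = -3*22 + 26 = -66 + 26 = -40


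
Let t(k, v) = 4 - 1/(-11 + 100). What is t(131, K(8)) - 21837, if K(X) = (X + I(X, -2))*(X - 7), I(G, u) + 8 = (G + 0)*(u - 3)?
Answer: -1943138/89 ≈ -21833.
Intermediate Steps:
I(G, u) = -8 + G*(-3 + u) (I(G, u) = -8 + (G + 0)*(u - 3) = -8 + G*(-3 + u))
K(X) = (-8 - 4*X)*(-7 + X) (K(X) = (X + (-8 - 3*X + X*(-2)))*(X - 7) = (X + (-8 - 3*X - 2*X))*(-7 + X) = (X + (-8 - 5*X))*(-7 + X) = (-8 - 4*X)*(-7 + X))
t(k, v) = 355/89 (t(k, v) = 4 - 1/89 = 355/89)
t(131, K(8)) - 21837 = 355/89 - 21837 = -1943138/89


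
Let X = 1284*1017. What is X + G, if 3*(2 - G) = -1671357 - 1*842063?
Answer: 6430910/3 ≈ 2.1436e+6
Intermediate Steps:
X = 1305828
G = 2513426/3 (G = 2 - (-1671357 - 1*842063)/3 = 2 - (-1671357 - 842063)/3 = 2 - 1/3*(-2513420) = 2 + 2513420/3 = 2513426/3 ≈ 8.3781e+5)
X + G = 1305828 + 2513426/3 = 6430910/3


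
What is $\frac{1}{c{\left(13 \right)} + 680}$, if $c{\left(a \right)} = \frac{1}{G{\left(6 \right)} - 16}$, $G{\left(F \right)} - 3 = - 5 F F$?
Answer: $\frac{193}{131239} \approx 0.0014706$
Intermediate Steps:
$G{\left(F \right)} = 3 - 5 F^{2}$ ($G{\left(F \right)} = 3 + - 5 F F = 3 - 5 F^{2}$)
$c{\left(a \right)} = - \frac{1}{193}$ ($c{\left(a \right)} = \frac{1}{\left(3 - 5 \cdot 6^{2}\right) - 16} = \frac{1}{\left(3 - 180\right) - 16} = \frac{1}{-177 - 16} = \frac{1}{-193} = - \frac{1}{193}$)
$\frac{1}{c{\left(13 \right)} + 680} = \frac{1}{- \frac{1}{193} + 680} = \frac{1}{\frac{131239}{193}} = \frac{193}{131239}$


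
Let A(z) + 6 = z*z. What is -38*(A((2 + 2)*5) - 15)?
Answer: -14402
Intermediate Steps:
A(z) = -6 + z**2 (A(z) = -6 + z*z = -6 + z**2)
-38*(A((2 + 2)*5) - 15) = -38*((-6 + ((2 + 2)*5)**2) - 15) = -38*((-6 + (4*5)**2) - 15) = -38*((-6 + 20**2) - 15) = -38*((-6 + 400) - 15) = -38*(394 - 15) = -38*379 = -14402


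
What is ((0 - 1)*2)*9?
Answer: -18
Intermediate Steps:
((0 - 1)*2)*9 = -1*2*9 = -2*9 = -18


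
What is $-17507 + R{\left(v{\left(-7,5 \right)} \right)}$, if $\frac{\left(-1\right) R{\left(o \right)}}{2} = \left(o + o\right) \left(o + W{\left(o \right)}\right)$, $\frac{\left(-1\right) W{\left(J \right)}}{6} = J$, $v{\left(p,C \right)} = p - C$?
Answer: $-14627$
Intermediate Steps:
$W{\left(J \right)} = - 6 J$
$R{\left(o \right)} = 20 o^{2}$ ($R{\left(o \right)} = - 2 \left(o + o\right) \left(o - 6 o\right) = - 2 \cdot 2 o \left(- 5 o\right) = - 2 \left(- 10 o^{2}\right) = 20 o^{2}$)
$-17507 + R{\left(v{\left(-7,5 \right)} \right)} = -17507 + 20 \left(-7 - 5\right)^{2} = -17507 + 20 \left(-12\right)^{2} = -17507 + 20 \cdot 144 = -17507 + 2880 = -14627$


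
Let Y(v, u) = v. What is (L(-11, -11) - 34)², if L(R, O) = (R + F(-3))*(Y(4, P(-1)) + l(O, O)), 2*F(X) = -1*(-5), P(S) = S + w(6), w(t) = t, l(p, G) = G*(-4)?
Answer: 195364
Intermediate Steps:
l(p, G) = -4*G
P(S) = 6 + S (P(S) = S + 6 = 6 + S)
F(X) = 5/2 (F(X) = (-1*(-5))/2 = (½)*5 = 5/2)
L(R, O) = (4 - 4*O)*(5/2 + R) (L(R, O) = (R + 5/2)*(4 - 4*O) = (5/2 + R)*(4 - 4*O) = (4 - 4*O)*(5/2 + R))
(L(-11, -11) - 34)² = ((10 - 10*(-11) + 4*(-11) - 4*(-11)*(-11)) - 34)² = ((10 + 110 - 44 - 484) - 34)² = (-408 - 34)² = (-442)² = 195364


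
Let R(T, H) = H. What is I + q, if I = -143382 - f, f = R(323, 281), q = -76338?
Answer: -220001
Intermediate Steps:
f = 281
I = -143663 (I = -143382 - 1*281 = -143382 - 281 = -143663)
I + q = -143663 - 76338 = -220001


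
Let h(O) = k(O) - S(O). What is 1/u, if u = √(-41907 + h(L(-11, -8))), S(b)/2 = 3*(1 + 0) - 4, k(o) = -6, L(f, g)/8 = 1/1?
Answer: -I*√41911/41911 ≈ -0.0048847*I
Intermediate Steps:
L(f, g) = 8 (L(f, g) = 8/1 = 8*1 = 8)
S(b) = -2 (S(b) = 2*(3*(1 + 0) - 4) = 2*(3*1 - 4) = 2*(3 - 4) = 2*(-1) = -2)
h(O) = -4 (h(O) = -6 - 1*(-2) = -6 + 2 = -4)
u = I*√41911 (u = √(-41907 - 4) = √(-41911) = I*√41911 ≈ 204.72*I)
1/u = 1/(I*√41911) = -I*√41911/41911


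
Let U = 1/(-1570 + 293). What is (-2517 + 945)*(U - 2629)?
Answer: 5277571848/1277 ≈ 4.1328e+6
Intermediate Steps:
U = -1/1277 (U = 1/(-1277) = -1/1277 ≈ -0.00078308)
(-2517 + 945)*(U - 2629) = (-2517 + 945)*(-1/1277 - 2629) = -1572*(-3357234/1277) = 5277571848/1277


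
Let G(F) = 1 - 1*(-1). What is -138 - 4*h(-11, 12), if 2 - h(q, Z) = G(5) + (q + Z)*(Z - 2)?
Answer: -98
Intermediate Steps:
G(F) = 2 (G(F) = 1 + 1 = 2)
h(q, Z) = -(-2 + Z)*(Z + q) (h(q, Z) = 2 - (2 + (q + Z)*(Z - 2)) = 2 - (2 + (Z + q)*(-2 + Z)) = 2 - (2 + (-2 + Z)*(Z + q)) = 2 + (-2 - (-2 + Z)*(Z + q)) = -(-2 + Z)*(Z + q))
-138 - 4*h(-11, 12) = -138 - 4*(-1*12² + 2*12 + 2*(-11) - 1*12*(-11)) = -138 - 4*(-1*144 + 24 - 22 + 132) = -138 - 4*(-144 + 24 - 22 + 132) = -138 - 4*(-10) = -138 + 40 = -98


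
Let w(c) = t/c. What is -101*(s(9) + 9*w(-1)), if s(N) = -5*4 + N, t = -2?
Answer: -707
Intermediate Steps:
s(N) = -20 + N
w(c) = -2/c
-101*(s(9) + 9*w(-1)) = -101*((-20 + 9) + 9*(-2/(-1))) = -101*(-11 + 9*(-2*(-1))) = -101*(-11 + 9*2) = -101*(-11 + 18) = -101*7 = -707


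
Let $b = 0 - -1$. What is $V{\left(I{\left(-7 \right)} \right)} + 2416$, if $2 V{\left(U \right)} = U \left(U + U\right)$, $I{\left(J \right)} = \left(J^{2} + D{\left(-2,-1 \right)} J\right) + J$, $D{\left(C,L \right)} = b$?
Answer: $3641$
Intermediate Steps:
$b = 1$ ($b = 0 + 1 = 1$)
$D{\left(C,L \right)} = 1$
$I{\left(J \right)} = J^{2} + 2 J$ ($I{\left(J \right)} = \left(J^{2} + 1 J\right) + J = \left(J^{2} + J\right) + J = \left(J + J^{2}\right) + J = J^{2} + 2 J$)
$V{\left(U \right)} = U^{2}$ ($V{\left(U \right)} = \frac{U \left(U + U\right)}{2} = \frac{U 2 U}{2} = \frac{2 U^{2}}{2} = U^{2}$)
$V{\left(I{\left(-7 \right)} \right)} + 2416 = \left(- 7 \left(2 - 7\right)\right)^{2} + 2416 = \left(\left(-7\right) \left(-5\right)\right)^{2} + 2416 = 35^{2} + 2416 = 1225 + 2416 = 3641$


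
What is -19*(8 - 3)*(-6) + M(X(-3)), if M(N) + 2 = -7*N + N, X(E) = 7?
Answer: 526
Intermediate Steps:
M(N) = -2 - 6*N (M(N) = -2 + (-7*N + N) = -2 - 6*N)
-19*(8 - 3)*(-6) + M(X(-3)) = -19*(8 - 3)*(-6) + (-2 - 6*7) = -95*(-6) + (-2 - 42) = -19*(-30) - 44 = 570 - 44 = 526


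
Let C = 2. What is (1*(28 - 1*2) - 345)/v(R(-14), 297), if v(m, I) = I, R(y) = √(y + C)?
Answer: -29/27 ≈ -1.0741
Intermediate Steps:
R(y) = √(2 + y) (R(y) = √(y + 2) = √(2 + y))
(1*(28 - 1*2) - 345)/v(R(-14), 297) = (1*(28 - 1*2) - 345)/297 = (1*(28 - 2) - 345)*(1/297) = (1*26 - 345)*(1/297) = (26 - 345)*(1/297) = -319*1/297 = -29/27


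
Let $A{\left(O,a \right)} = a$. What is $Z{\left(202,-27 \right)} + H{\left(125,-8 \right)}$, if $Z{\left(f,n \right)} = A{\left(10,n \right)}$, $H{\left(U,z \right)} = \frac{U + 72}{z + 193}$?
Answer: $- \frac{4798}{185} \approx -25.935$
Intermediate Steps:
$H{\left(U,z \right)} = \frac{72 + U}{193 + z}$
$Z{\left(f,n \right)} = n$
$Z{\left(202,-27 \right)} + H{\left(125,-8 \right)} = -27 + \frac{72 + 125}{193 - 8} = -27 + \frac{1}{185} \cdot 197 = -27 + \frac{197}{185} = - \frac{4798}{185}$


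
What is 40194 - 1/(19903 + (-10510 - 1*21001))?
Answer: 466571953/11608 ≈ 40194.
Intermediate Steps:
40194 - 1/(19903 + (-10510 - 1*21001)) = 40194 - 1/(19903 + (-10510 - 21001)) = 40194 - 1/(19903 - 31511) = 40194 - 1/(-11608) = 40194 - 1*(-1/11608) = 40194 + 1/11608 = 466571953/11608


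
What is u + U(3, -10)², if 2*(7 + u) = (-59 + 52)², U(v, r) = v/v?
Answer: 37/2 ≈ 18.500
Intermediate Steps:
U(v, r) = 1
u = 35/2 (u = -7 + (-59 + 52)²/2 = -7 + (½)*(-7)² = -7 + (½)*49 = -7 + 49/2 = 35/2 ≈ 17.500)
u + U(3, -10)² = 35/2 + 1² = 35/2 + 1 = 37/2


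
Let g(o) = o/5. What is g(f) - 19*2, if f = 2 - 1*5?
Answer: -193/5 ≈ -38.600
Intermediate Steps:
f = -3 (f = 2 - 5 = -3)
g(o) = o/5 (g(o) = o*(1/5) = o/5)
g(f) - 19*2 = (1/5)*(-3) - 19*2 = -3/5 - 38 = -193/5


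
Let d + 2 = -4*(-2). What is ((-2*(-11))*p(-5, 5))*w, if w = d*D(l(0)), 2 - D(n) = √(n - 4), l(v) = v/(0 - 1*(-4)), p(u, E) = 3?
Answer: 792 - 792*I ≈ 792.0 - 792.0*I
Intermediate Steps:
l(v) = v/4 (l(v) = v/(0 + 4) = v/4)
d = 6 (d = -2 - 4*(-2) = -2 + 8 = 6)
D(n) = 2 - √(-4 + n) (D(n) = 2 - √(n - 4) = 2 - √(-4 + n))
w = 12 - 12*I (w = 6*(2 - √(-4 + (¼)*0)) = 6*(2 - √(-4 + 0)) = 6*(2 - √(-4)) = 6*(2 - 2*I) = 12 - 12*I ≈ 12.0 - 12.0*I)
((-2*(-11))*p(-5, 5))*w = (-2*(-11)*3)*(12 - 12*I) = (22*3)*(12 - 12*I) = 66*(12 - 12*I) = 792 - 792*I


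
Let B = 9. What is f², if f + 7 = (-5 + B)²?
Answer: 81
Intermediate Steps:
f = 9 (f = -7 + (-5 + 9)² = -7 + 4² = -7 + 16 = 9)
f² = 9² = 81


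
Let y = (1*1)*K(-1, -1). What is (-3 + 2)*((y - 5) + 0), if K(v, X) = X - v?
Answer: 5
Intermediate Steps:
y = 0 (y = (1*1)*(-1 - 1*(-1)) = 1*(-1 + 1) = 1*0 = 0)
(-3 + 2)*((y - 5) + 0) = (-3 + 2)*((0 - 5) + 0) = -(-5 + 0) = -1*(-5) = 5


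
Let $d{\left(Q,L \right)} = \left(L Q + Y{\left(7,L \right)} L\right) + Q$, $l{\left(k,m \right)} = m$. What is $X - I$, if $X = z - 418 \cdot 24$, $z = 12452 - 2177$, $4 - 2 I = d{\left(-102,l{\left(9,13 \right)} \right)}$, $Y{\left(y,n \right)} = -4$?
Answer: $-499$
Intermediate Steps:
$d{\left(Q,L \right)} = Q - 4 L + L Q$ ($d{\left(Q,L \right)} = \left(L Q - 4 L\right) + Q = \left(- 4 L + L Q\right) + Q = Q - 4 L + L Q$)
$I = 742$ ($I = 2 - \frac{-102 - 52 + 13 \left(-102\right)}{2} = 2 - \frac{-102 - 52 - 1326}{2} = 2 - -740 = 2 + 740 = 742$)
$z = 10275$ ($z = 12452 - 2177 = 10275$)
$X = 243$ ($X = 10275 - 418 \cdot 24 = 10275 - 10032 = 243$)
$X - I = 243 - 742 = -499$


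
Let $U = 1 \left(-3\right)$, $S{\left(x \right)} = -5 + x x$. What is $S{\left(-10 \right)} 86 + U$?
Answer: $8167$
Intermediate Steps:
$S{\left(x \right)} = -5 + x^{2}$
$U = -3$
$S{\left(-10 \right)} 86 + U = \left(-5 + \left(-10\right)^{2}\right) 86 - 3 = \left(-5 + 100\right) 86 - 3 = 95 \cdot 86 - 3 = 8170 - 3 = 8167$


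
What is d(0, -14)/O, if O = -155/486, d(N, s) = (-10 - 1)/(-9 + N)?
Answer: -594/155 ≈ -3.8323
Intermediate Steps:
d(N, s) = -11/(-9 + N)
O = -155/486 (O = -155*1/486 = -155/486 ≈ -0.31893)
d(0, -14)/O = (-11/(-9 + 0))/(-155/486) = -11/(-9)*(-486/155) = -11*(-⅑)*(-486/155) = (11/9)*(-486/155) = -594/155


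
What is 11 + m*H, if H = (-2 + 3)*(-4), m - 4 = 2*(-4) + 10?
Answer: -13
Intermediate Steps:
m = 6 (m = 4 + (2*(-4) + 10) = 4 + (-8 + 10) = 4 + 2 = 6)
H = -4 (H = 1*(-4) = -4)
11 + m*H = 11 + 6*(-4) = 11 - 24 = -13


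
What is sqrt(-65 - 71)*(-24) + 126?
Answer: 126 - 48*I*sqrt(34) ≈ 126.0 - 279.89*I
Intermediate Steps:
sqrt(-65 - 71)*(-24) + 126 = sqrt(-136)*(-24) + 126 = (2*I*sqrt(34))*(-24) + 126 = -48*I*sqrt(34) + 126 = 126 - 48*I*sqrt(34)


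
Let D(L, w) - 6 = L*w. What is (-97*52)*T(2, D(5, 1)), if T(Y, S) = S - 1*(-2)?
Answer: -65572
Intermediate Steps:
D(L, w) = 6 + L*w
T(Y, S) = 2 + S (T(Y, S) = S + 2 = 2 + S)
(-97*52)*T(2, D(5, 1)) = (-97*52)*(2 + (6 + 5*1)) = -5044*(2 + (6 + 5)) = -5044*(2 + 11) = -5044*13 = -65572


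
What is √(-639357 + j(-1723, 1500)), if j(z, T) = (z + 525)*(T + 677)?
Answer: I*√3247403 ≈ 1802.1*I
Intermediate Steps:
j(z, T) = (525 + z)*(677 + T)
√(-639357 + j(-1723, 1500)) = √(-639357 + (355425 + 525*1500 + 677*(-1723) + 1500*(-1723))) = √(-639357 + (355425 + 787500 - 1166471 - 2584500)) = √(-639357 - 2608046) = √(-3247403) = I*√3247403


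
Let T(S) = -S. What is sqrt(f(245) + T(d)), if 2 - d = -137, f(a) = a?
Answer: sqrt(106) ≈ 10.296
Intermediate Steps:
d = 139 (d = 2 - 1*(-137) = 2 + 137 = 139)
sqrt(f(245) + T(d)) = sqrt(245 - 1*139) = sqrt(245 - 139) = sqrt(106)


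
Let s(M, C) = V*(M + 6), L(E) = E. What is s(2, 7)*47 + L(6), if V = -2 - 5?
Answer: -2626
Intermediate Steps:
V = -7
s(M, C) = -42 - 7*M (s(M, C) = -7*(M + 6) = -7*(6 + M) = -42 - 7*M)
s(2, 7)*47 + L(6) = (-42 - 7*2)*47 + 6 = (-42 - 14)*47 + 6 = -56*47 + 6 = -2632 + 6 = -2626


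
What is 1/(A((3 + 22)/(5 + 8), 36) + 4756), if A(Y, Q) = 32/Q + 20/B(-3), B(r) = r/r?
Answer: 9/42992 ≈ 0.00020934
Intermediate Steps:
B(r) = 1
A(Y, Q) = 20 + 32/Q (A(Y, Q) = 32/Q + 20/1 = 32/Q + 20*1 = 32/Q + 20 = 20 + 32/Q)
1/(A((3 + 22)/(5 + 8), 36) + 4756) = 1/((20 + 32/36) + 4756) = 1/((20 + 32*(1/36)) + 4756) = 1/((20 + 8/9) + 4756) = 1/(188/9 + 4756) = 1/(42992/9) = 9/42992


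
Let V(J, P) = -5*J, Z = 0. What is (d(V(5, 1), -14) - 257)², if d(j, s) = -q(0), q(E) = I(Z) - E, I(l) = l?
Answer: 66049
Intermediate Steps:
q(E) = -E (q(E) = 0 - E = -E)
d(j, s) = 0 (d(j, s) = -(-1)*0 = -1*0 = 0)
(d(V(5, 1), -14) - 257)² = (0 - 257)² = (-257)² = 66049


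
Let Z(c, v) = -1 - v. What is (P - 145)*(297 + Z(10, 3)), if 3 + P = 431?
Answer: 82919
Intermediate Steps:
P = 428 (P = -3 + 431 = 428)
(P - 145)*(297 + Z(10, 3)) = (428 - 145)*(297 + (-1 - 1*3)) = 283*(297 + (-1 - 3)) = 283*(297 - 4) = 283*293 = 82919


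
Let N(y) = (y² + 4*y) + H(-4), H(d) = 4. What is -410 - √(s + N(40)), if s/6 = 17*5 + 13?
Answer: -410 - 28*√3 ≈ -458.50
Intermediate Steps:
s = 588 (s = 6*(17*5 + 13) = 6*(85 + 13) = 6*98 = 588)
N(y) = 4 + y² + 4*y (N(y) = (y² + 4*y) + 4 = 4 + y² + 4*y)
-410 - √(s + N(40)) = -410 - √(588 + (4 + 40² + 4*40)) = -410 - √(588 + (4 + 1600 + 160)) = -410 - √(588 + 1764) = -410 - √2352 = -410 - 28*√3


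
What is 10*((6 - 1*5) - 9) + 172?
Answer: 92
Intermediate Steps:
10*((6 - 1*5) - 9) + 172 = 10*((6 - 5) - 9) + 172 = 10*(1 - 9) + 172 = 10*(-8) + 172 = -80 + 172 = 92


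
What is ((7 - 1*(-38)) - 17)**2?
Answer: 784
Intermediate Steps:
((7 - 1*(-38)) - 17)**2 = ((7 + 38) - 17)**2 = (45 - 17)**2 = 28**2 = 784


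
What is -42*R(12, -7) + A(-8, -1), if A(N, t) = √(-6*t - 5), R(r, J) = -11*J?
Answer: -3233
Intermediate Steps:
A(N, t) = √(-5 - 6*t)
-42*R(12, -7) + A(-8, -1) = -(-462)*(-7) + √(-5 - 6*(-1)) = -42*77 + √(-5 + 6) = -3234 + √1 = -3234 + 1 = -3233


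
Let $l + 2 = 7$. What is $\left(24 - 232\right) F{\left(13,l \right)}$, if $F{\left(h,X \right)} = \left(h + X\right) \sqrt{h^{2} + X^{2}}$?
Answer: $- 3744 \sqrt{194} \approx -52148.0$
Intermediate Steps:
$l = 5$ ($l = -2 + 7 = 5$)
$F{\left(h,X \right)} = \sqrt{X^{2} + h^{2}} \left(X + h\right)$ ($F{\left(h,X \right)} = \left(X + h\right) \sqrt{X^{2} + h^{2}} = \sqrt{X^{2} + h^{2}} \left(X + h\right)$)
$\left(24 - 232\right) F{\left(13,l \right)} = \left(24 - 232\right) \sqrt{5^{2} + 13^{2}} \left(5 + 13\right) = - 208 \sqrt{25 + 169} \cdot 18 = - 208 \sqrt{194} \cdot 18 = - 208 \cdot 18 \sqrt{194} = - 3744 \sqrt{194}$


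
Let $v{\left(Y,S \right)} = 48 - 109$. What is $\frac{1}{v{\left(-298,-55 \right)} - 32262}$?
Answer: $- \frac{1}{32323} \approx -3.0938 \cdot 10^{-5}$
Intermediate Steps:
$v{\left(Y,S \right)} = -61$ ($v{\left(Y,S \right)} = 48 - 109 = -61$)
$\frac{1}{v{\left(-298,-55 \right)} - 32262} = \frac{1}{-61 - 32262} = \frac{1}{-32323} = - \frac{1}{32323}$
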